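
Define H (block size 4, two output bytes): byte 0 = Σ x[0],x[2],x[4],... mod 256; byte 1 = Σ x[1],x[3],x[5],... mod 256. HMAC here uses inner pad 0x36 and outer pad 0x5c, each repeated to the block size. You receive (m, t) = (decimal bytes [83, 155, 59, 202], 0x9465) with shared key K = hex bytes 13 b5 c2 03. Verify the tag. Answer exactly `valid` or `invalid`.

valid

Key hex bytes 13 b5 c2 03 is exactly B = 4 bytes: K' = 13 b5 c2 03.
K' ⊕ ipad = 25 83 f4 35; K' ⊕ opad = 4f e9 9e 5f.
Inner hash: even-index sum = 423 mod 256 = 167; odd-index sum = 541 mod 256 = 29 → a7 1d.
Outer hash (recomputed tag): even-index sum = 404 mod 256 = 148; odd-index sum = 357 mod 256 = 101 → 94 65.
Recomputed tag = 9465; claimed = 9465 → match.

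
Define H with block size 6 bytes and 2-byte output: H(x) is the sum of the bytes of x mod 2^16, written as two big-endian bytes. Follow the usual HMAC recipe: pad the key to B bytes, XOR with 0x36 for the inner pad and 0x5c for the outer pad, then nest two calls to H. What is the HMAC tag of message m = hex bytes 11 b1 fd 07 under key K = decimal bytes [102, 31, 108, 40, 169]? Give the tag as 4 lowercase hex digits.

0301

Key decimal bytes [102, 31, 108, 40, 169] = 66 1f 6c 28 a9 is 5 bytes ≤ B = 6; zero-pad to 6 bytes: K' = 66 1f 6c 28 a9 00.
K' ⊕ ipad = 50 29 5a 1e 9f 36.  K' ⊕ opad = 3a 43 30 74 f5 5c.
Inner input = (K'⊕ipad) ∥ m = 50 29 5a 1e 9f 36 ∥ 11 b1 fd 07.
Inner hash: sum = 80+41+90+30+159+54+17+177+253+7 = 908 → 03 8c.
Outer input = (K'⊕opad) ∥ inner = 3a 43 30 74 f5 5c ∥ 03 8c.
Outer hash (tag): sum = 58+67+48+116+245+92+3+140 = 769 → 03 01.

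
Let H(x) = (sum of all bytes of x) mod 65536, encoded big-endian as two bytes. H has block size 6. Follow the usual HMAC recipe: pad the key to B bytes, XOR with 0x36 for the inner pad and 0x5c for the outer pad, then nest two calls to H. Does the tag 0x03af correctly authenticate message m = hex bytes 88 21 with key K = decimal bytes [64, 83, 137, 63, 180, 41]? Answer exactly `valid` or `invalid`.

valid

Key decimal bytes [64, 83, 137, 63, 180, 41] = 40 53 89 3f b4 29 is exactly B = 6 bytes: K' = 40 53 89 3f b4 29.
K' ⊕ ipad = 76 65 bf 09 82 1f; K' ⊕ opad = 1c 0f d5 63 e8 75.
Inner hash: sum = 118+101+191+9+130+31+136+33 = 749 → 02 ed.
Outer hash (recomputed tag): sum = 28+15+213+99+232+117+2+237 = 943 → 03 af.
Recomputed tag = 03af; claimed = 03af → match.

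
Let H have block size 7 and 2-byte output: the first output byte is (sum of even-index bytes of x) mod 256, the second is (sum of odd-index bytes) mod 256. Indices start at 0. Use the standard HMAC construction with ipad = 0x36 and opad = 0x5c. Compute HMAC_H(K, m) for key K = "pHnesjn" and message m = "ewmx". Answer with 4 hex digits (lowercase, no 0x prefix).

Key "pHnesjn" = 70 48 6e 65 73 6a 6e is exactly B = 7 bytes: K' = 70 48 6e 65 73 6a 6e.
K' ⊕ ipad = 46 7e 58 53 45 5c 58.  K' ⊕ opad = 2c 14 32 39 2f 36 32.
Inner input = (K'⊕ipad) ∥ m = 46 7e 58 53 45 5c 58 ∥ 65 77 6d 78.
Inner hash: even-index sum = 554 mod 256 = 42; odd-index sum = 511 mod 256 = 255 → 2a ff.
Outer input = (K'⊕opad) ∥ inner = 2c 14 32 39 2f 36 32 ∥ 2a ff.
Outer hash (tag): even-index sum = 446 mod 256 = 190; odd-index sum = 173 mod 256 = 173 → be ad.

bead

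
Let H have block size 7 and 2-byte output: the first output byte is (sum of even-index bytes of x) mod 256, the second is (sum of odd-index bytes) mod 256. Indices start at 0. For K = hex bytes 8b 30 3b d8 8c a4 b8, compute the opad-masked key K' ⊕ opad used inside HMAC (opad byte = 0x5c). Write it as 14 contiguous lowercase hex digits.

Key hex bytes 8b 30 3b d8 8c a4 b8 is exactly B = 7 bytes: K' = 8b 30 3b d8 8c a4 b8.
XOR each byte with 0x5c: 8b⊕5c=d7, 30⊕5c=6c, 3b⊕5c=67, d8⊕5c=84, 8c⊕5c=d0, a4⊕5c=f8, b8⊕5c=e4.

d76c6784d0f8e4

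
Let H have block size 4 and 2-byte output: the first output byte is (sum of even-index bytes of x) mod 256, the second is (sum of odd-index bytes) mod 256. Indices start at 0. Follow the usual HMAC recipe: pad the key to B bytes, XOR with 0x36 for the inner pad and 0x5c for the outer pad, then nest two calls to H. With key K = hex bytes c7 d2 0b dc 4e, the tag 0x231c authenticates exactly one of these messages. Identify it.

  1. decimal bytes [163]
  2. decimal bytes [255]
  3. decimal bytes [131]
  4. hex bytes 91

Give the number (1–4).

2

Key hex bytes c7 d2 0b dc 4e is 5 bytes > B = 4, so hash it first: H(key) = 20 ae, then zero-pad to 4 bytes: K' = 20 ae 00 00.
K' ⊕ ipad = 16 98 36 36; K' ⊕ opad = 7c f2 5c 5c.
m1: inner = H(16 98 36 36 a3) = ef ce; tag = H(7c f2 5c 5c ef ce) = c71c
m2: inner = H(16 98 36 36 ff) = 4b ce; tag = H(7c f2 5c 5c 4b ce) = 231c ← matches
m3: inner = H(16 98 36 36 83) = cf ce; tag = H(7c f2 5c 5c cf ce) = a71c
m4: inner = H(16 98 36 36 91) = dd ce; tag = H(7c f2 5c 5c dd ce) = b51c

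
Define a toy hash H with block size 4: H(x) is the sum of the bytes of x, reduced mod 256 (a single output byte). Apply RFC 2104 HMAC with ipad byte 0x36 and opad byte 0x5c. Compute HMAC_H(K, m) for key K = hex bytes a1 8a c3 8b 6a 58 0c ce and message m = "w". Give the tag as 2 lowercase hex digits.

Key hex bytes a1 8a c3 8b 6a 58 0c ce is 8 bytes > B = 4, so hash it first: H(key) = 15, then zero-pad to 4 bytes: K' = 15 00 00 00.
K' ⊕ ipad = 23 36 36 36.  K' ⊕ opad = 49 5c 5c 5c.
Inner input = (K'⊕ipad) ∥ m = 23 36 36 36 ∥ 77.
Inner hash: sum = 35+54+54+54+119 = 316; mod 256 = 60 → 3c.
Outer input = (K'⊕opad) ∥ inner = 49 5c 5c 5c ∥ 3c.
Outer hash (tag): sum = 73+92+92+92+60 = 409; mod 256 = 153 → 99.

99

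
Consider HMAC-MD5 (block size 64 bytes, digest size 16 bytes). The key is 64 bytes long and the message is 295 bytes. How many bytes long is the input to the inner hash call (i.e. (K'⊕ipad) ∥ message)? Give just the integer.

359

Key is 64 ≤ 64 bytes, zero-padded: |K'| = 64.
Inner input = (K'⊕ipad) ∥ m → 64 + 295 = 359 bytes.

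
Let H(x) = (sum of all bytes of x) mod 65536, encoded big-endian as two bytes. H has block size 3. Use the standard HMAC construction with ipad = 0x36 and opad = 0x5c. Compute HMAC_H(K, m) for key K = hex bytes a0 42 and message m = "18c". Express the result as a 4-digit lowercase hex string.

0184

Key hex bytes a0 42 is 2 bytes ≤ B = 3; zero-pad to 3 bytes: K' = a0 42 00.
K' ⊕ ipad = 96 74 36.  K' ⊕ opad = fc 1e 5c.
Inner input = (K'⊕ipad) ∥ m = 96 74 36 ∥ 31 38 63.
Inner hash: sum = 150+116+54+49+56+99 = 524 → 02 0c.
Outer input = (K'⊕opad) ∥ inner = fc 1e 5c ∥ 02 0c.
Outer hash (tag): sum = 252+30+92+2+12 = 388 → 01 84.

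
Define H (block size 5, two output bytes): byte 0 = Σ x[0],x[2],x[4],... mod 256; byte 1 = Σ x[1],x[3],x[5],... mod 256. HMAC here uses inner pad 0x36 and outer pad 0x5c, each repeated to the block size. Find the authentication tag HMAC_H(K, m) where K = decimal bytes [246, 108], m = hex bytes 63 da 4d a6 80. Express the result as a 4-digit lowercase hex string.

Key decimal bytes [246, 108] = f6 6c is 2 bytes ≤ B = 5; zero-pad to 5 bytes: K' = f6 6c 00 00 00.
K' ⊕ ipad = c0 5a 36 36 36.  K' ⊕ opad = aa 30 5c 5c 5c.
Inner input = (K'⊕ipad) ∥ m = c0 5a 36 36 36 ∥ 63 da 4d a6 80.
Inner hash: even-index sum = 684 mod 256 = 172; odd-index sum = 448 mod 256 = 192 → ac c0.
Outer input = (K'⊕opad) ∥ inner = aa 30 5c 5c 5c ∥ ac c0.
Outer hash (tag): even-index sum = 546 mod 256 = 34; odd-index sum = 312 mod 256 = 56 → 22 38.

2238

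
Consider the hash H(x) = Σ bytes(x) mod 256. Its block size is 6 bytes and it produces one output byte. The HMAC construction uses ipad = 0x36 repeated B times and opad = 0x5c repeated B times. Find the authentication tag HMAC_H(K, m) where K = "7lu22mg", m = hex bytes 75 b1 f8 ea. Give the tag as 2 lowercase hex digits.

54

Key "7lu22mg" = 37 6c 75 32 32 6d 67 is 7 bytes > B = 6, so hash it first: H(key) = 50, then zero-pad to 6 bytes: K' = 50 00 00 00 00 00.
K' ⊕ ipad = 66 36 36 36 36 36.  K' ⊕ opad = 0c 5c 5c 5c 5c 5c.
Inner input = (K'⊕ipad) ∥ m = 66 36 36 36 36 36 ∥ 75 b1 f8 ea.
Inner hash: sum = 102+54+54+54+54+54+117+177+248+234 = 1148; mod 256 = 124 → 7c.
Outer input = (K'⊕opad) ∥ inner = 0c 5c 5c 5c 5c 5c ∥ 7c.
Outer hash (tag): sum = 12+92+92+92+92+92+124 = 596; mod 256 = 84 → 54.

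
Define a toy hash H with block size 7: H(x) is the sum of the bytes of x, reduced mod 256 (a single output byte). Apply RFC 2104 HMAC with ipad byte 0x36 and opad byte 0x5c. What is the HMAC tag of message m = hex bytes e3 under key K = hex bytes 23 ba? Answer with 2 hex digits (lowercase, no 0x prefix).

c3

Key hex bytes 23 ba is 2 bytes ≤ B = 7; zero-pad to 7 bytes: K' = 23 ba 00 00 00 00 00.
K' ⊕ ipad = 15 8c 36 36 36 36 36.  K' ⊕ opad = 7f e6 5c 5c 5c 5c 5c.
Inner input = (K'⊕ipad) ∥ m = 15 8c 36 36 36 36 36 ∥ e3.
Inner hash: sum = 21+140+54+54+54+54+54+227 = 658; mod 256 = 146 → 92.
Outer input = (K'⊕opad) ∥ inner = 7f e6 5c 5c 5c 5c 5c ∥ 92.
Outer hash (tag): sum = 127+230+92+92+92+92+92+146 = 963; mod 256 = 195 → c3.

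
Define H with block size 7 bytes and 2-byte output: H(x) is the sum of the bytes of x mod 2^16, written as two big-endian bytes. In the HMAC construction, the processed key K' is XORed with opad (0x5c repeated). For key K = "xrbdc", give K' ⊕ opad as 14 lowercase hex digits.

Key "xrbdc" = 78 72 62 64 63 is 5 bytes ≤ B = 7; zero-pad to 7 bytes: K' = 78 72 62 64 63 00 00.
XOR each byte with 0x5c: 78⊕5c=24, 72⊕5c=2e, 62⊕5c=3e, 64⊕5c=38, 63⊕5c=3f, 00⊕5c=5c, 00⊕5c=5c.

242e3e383f5c5c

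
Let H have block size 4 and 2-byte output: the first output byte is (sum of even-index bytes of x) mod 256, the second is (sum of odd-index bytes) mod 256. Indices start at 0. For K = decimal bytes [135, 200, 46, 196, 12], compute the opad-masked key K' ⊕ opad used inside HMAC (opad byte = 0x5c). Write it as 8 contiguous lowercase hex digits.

Key decimal bytes [135, 200, 46, 196, 12] = 87 c8 2e c4 0c is 5 bytes > B = 4, so hash it first: H(key) = c1 8c, then zero-pad to 4 bytes: K' = c1 8c 00 00.
XOR each byte with 0x5c: c1⊕5c=9d, 8c⊕5c=d0, 00⊕5c=5c, 00⊕5c=5c.

9dd05c5c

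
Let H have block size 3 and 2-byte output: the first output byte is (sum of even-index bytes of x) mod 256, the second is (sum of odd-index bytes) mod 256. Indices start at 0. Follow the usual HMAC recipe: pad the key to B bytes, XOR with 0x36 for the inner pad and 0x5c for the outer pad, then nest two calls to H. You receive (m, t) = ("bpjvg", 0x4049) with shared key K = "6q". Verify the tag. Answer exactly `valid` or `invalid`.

valid

Key "6q" = 36 71 is 2 bytes ≤ B = 3; zero-pad to 3 bytes: K' = 36 71 00.
K' ⊕ ipad = 00 47 36; K' ⊕ opad = 6a 2d 5c.
Inner hash: even-index sum = 284 mod 256 = 28; odd-index sum = 378 mod 256 = 122 → 1c 7a.
Outer hash (recomputed tag): even-index sum = 320 mod 256 = 64; odd-index sum = 73 mod 256 = 73 → 40 49.
Recomputed tag = 4049; claimed = 4049 → match.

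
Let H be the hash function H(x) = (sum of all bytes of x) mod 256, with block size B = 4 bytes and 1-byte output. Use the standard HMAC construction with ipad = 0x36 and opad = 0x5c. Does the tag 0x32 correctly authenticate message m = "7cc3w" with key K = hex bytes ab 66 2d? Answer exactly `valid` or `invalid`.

Key hex bytes ab 66 2d is 3 bytes ≤ B = 4; zero-pad to 4 bytes: K' = ab 66 2d 00.
K' ⊕ ipad = 9d 50 1b 36; K' ⊕ opad = f7 3a 71 5c.
Inner hash: sum = 157+80+27+54+55+99+99+51+119 = 741; mod 256 = 229 → e5.
Outer hash (recomputed tag): sum = 247+58+113+92+229 = 739; mod 256 = 227 → e3.
Recomputed tag = e3; claimed = 32 → mismatch.

invalid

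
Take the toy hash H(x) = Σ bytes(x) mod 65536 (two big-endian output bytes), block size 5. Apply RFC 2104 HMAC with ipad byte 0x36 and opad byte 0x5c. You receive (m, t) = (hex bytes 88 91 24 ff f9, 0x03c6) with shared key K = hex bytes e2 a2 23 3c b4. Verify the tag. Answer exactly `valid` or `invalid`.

valid

Key hex bytes e2 a2 23 3c b4 is exactly B = 5 bytes: K' = e2 a2 23 3c b4.
K' ⊕ ipad = d4 94 15 0a 82; K' ⊕ opad = be fe 7f 60 e8.
Inner hash: sum = 212+148+21+10+130+136+145+36+255+249 = 1342 → 05 3e.
Outer hash (recomputed tag): sum = 190+254+127+96+232+5+62 = 966 → 03 c6.
Recomputed tag = 03c6; claimed = 03c6 → match.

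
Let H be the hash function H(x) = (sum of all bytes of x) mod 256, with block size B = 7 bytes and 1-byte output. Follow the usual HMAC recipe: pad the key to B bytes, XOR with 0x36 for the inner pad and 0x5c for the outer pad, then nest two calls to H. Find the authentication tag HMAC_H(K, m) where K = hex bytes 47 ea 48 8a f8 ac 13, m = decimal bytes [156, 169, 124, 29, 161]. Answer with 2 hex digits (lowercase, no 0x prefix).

Key hex bytes 47 ea 48 8a f8 ac 13 is exactly B = 7 bytes: K' = 47 ea 48 8a f8 ac 13.
K' ⊕ ipad = 71 dc 7e bc ce 9a 25.  K' ⊕ opad = 1b b6 14 d6 a4 f0 4f.
Inner input = (K'⊕ipad) ∥ m = 71 dc 7e bc ce 9a 25 ∥ 9c a9 7c 1d a1.
Inner hash: sum = 113+220+126+188+206+154+37+156+169+124+29+161 = 1683; mod 256 = 147 → 93.
Outer input = (K'⊕opad) ∥ inner = 1b b6 14 d6 a4 f0 4f ∥ 93.
Outer hash (tag): sum = 27+182+20+214+164+240+79+147 = 1073; mod 256 = 49 → 31.

31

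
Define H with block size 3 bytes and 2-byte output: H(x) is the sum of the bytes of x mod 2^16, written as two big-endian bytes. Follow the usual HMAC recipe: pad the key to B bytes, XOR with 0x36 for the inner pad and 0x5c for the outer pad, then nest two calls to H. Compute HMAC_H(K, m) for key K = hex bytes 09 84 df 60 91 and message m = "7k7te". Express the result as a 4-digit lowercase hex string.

0144

Key hex bytes 09 84 df 60 91 is 5 bytes > B = 3, so hash it first: H(key) = 02 5d, then zero-pad to 3 bytes: K' = 02 5d 00.
K' ⊕ ipad = 34 6b 36.  K' ⊕ opad = 5e 01 5c.
Inner input = (K'⊕ipad) ∥ m = 34 6b 36 ∥ 37 6b 37 74 65.
Inner hash: sum = 52+107+54+55+107+55+116+101 = 647 → 02 87.
Outer input = (K'⊕opad) ∥ inner = 5e 01 5c ∥ 02 87.
Outer hash (tag): sum = 94+1+92+2+135 = 324 → 01 44.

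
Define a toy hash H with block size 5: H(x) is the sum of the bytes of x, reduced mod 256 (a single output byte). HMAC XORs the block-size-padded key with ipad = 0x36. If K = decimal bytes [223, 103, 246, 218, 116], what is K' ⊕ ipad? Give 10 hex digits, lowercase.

Key decimal bytes [223, 103, 246, 218, 116] = df 67 f6 da 74 is exactly B = 5 bytes: K' = df 67 f6 da 74.
XOR each byte with 0x36: df⊕36=e9, 67⊕36=51, f6⊕36=c0, da⊕36=ec, 74⊕36=42.

e951c0ec42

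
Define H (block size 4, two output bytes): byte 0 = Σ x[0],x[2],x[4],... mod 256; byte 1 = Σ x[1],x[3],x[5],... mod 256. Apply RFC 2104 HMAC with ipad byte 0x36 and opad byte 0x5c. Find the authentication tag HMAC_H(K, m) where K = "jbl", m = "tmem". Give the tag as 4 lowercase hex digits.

f5fe

Key "jbl" = 6a 62 6c is 3 bytes ≤ B = 4; zero-pad to 4 bytes: K' = 6a 62 6c 00.
K' ⊕ ipad = 5c 54 5a 36.  K' ⊕ opad = 36 3e 30 5c.
Inner input = (K'⊕ipad) ∥ m = 5c 54 5a 36 ∥ 74 6d 65 6d.
Inner hash: even-index sum = 399 mod 256 = 143; odd-index sum = 356 mod 256 = 100 → 8f 64.
Outer input = (K'⊕opad) ∥ inner = 36 3e 30 5c ∥ 8f 64.
Outer hash (tag): even-index sum = 245 mod 256 = 245; odd-index sum = 254 mod 256 = 254 → f5 fe.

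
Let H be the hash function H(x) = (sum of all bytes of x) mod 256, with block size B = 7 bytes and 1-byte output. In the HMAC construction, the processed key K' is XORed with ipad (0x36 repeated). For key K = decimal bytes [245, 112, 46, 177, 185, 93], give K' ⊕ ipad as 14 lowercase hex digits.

Key decimal bytes [245, 112, 46, 177, 185, 93] = f5 70 2e b1 b9 5d is 6 bytes ≤ B = 7; zero-pad to 7 bytes: K' = f5 70 2e b1 b9 5d 00.
XOR each byte with 0x36: f5⊕36=c3, 70⊕36=46, 2e⊕36=18, b1⊕36=87, b9⊕36=8f, 5d⊕36=6b, 00⊕36=36.

c34618878f6b36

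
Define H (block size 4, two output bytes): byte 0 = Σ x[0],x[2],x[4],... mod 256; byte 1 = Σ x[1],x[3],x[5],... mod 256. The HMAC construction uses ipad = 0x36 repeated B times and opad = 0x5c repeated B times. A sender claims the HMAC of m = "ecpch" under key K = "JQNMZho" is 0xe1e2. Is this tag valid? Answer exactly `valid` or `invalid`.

invalid

Key "JQNMZho" = 4a 51 4e 4d 5a 68 6f is 7 bytes > B = 4, so hash it first: H(key) = 61 06, then zero-pad to 4 bytes: K' = 61 06 00 00.
K' ⊕ ipad = 57 30 36 36; K' ⊕ opad = 3d 5a 5c 5c.
Inner hash: even-index sum = 458 mod 256 = 202; odd-index sum = 300 mod 256 = 44 → ca 2c.
Outer hash (recomputed tag): even-index sum = 355 mod 256 = 99; odd-index sum = 226 mod 256 = 226 → 63 e2.
Recomputed tag = 63e2; claimed = e1e2 → mismatch.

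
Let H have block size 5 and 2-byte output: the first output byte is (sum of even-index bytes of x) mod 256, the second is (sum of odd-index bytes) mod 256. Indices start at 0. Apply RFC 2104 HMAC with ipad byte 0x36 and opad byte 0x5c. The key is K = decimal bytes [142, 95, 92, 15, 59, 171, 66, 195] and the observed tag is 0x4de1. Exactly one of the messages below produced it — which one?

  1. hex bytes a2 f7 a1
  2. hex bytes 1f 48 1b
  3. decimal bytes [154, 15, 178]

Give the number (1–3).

2

Key decimal bytes [142, 95, 92, 15, 59, 171, 66, 195] = 8e 5f 5c 0f 3b ab 42 c3 is 8 bytes > B = 5, so hash it first: H(key) = 67 dc, then zero-pad to 5 bytes: K' = 67 dc 00 00 00.
K' ⊕ ipad = 51 ea 36 36 36; K' ⊕ opad = 3b 80 5c 5c 5c.
m1: inner = H(51 ea 36 36 36 a2 f7 a1) = b4 63; tag = H(3b 80 5c 5c 5c b4 63) = 5690
m2: inner = H(51 ea 36 36 36 1f 48 1b) = 05 5a; tag = H(3b 80 5c 5c 5c 05 5a) = 4de1 ← matches
m3: inner = H(51 ea 36 36 36 9a 0f b2) = cc 6c; tag = H(3b 80 5c 5c 5c cc 6c) = 5fa8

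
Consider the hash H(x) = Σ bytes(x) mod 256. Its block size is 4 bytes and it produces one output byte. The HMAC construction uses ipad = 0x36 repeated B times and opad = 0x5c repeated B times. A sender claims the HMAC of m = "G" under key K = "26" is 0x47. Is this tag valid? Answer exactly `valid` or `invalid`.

valid

Key "26" = 32 36 is 2 bytes ≤ B = 4; zero-pad to 4 bytes: K' = 32 36 00 00.
K' ⊕ ipad = 04 00 36 36; K' ⊕ opad = 6e 6a 5c 5c.
Inner hash: sum = 4+0+54+54+71 = 183 → b7.
Outer hash (recomputed tag): sum = 110+106+92+92+183 = 583; mod 256 = 71 → 47.
Recomputed tag = 47; claimed = 47 → match.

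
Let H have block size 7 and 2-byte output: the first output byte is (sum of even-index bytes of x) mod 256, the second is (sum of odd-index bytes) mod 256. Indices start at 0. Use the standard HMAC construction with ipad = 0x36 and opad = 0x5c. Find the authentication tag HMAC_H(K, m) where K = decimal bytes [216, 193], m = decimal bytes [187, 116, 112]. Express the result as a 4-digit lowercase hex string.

Key decimal bytes [216, 193] = d8 c1 is 2 bytes ≤ B = 7; zero-pad to 7 bytes: K' = d8 c1 00 00 00 00 00.
K' ⊕ ipad = ee f7 36 36 36 36 36.  K' ⊕ opad = 84 9d 5c 5c 5c 5c 5c.
Inner input = (K'⊕ipad) ∥ m = ee f7 36 36 36 36 36 ∥ bb 74 70.
Inner hash: even-index sum = 516 mod 256 = 4; odd-index sum = 654 mod 256 = 142 → 04 8e.
Outer input = (K'⊕opad) ∥ inner = 84 9d 5c 5c 5c 5c 5c ∥ 04 8e.
Outer hash (tag): even-index sum = 550 mod 256 = 38; odd-index sum = 345 mod 256 = 89 → 26 59.

2659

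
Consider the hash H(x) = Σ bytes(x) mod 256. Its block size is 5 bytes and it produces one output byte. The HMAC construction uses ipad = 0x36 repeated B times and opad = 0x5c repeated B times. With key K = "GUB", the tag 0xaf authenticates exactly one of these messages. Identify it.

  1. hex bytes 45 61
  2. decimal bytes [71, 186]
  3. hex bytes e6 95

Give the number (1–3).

Key "GUB" = 47 55 42 is 3 bytes ≤ B = 5; zero-pad to 5 bytes: K' = 47 55 42 00 00.
K' ⊕ ipad = 71 63 74 36 36; K' ⊕ opad = 1b 09 1e 5c 5c.
m1: inner = H(71 63 74 36 36 45 61) = 5a; tag = H(1b 09 1e 5c 5c 5a) = 54
m2: inner = H(71 63 74 36 36 47 ba) = b5; tag = H(1b 09 1e 5c 5c b5) = af ← matches
m3: inner = H(71 63 74 36 36 e6 95) = 2f; tag = H(1b 09 1e 5c 5c 2f) = 29

2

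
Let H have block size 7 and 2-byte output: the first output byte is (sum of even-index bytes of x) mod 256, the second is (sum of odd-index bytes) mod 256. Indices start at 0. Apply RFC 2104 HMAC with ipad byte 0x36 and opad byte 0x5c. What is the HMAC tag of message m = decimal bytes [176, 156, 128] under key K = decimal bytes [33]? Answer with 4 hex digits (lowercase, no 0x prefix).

Key decimal bytes [33] = 21 is 1 byte ≤ B = 7; zero-pad to 7 bytes: K' = 21 00 00 00 00 00 00.
K' ⊕ ipad = 17 36 36 36 36 36 36.  K' ⊕ opad = 7d 5c 5c 5c 5c 5c 5c.
Inner input = (K'⊕ipad) ∥ m = 17 36 36 36 36 36 36 ∥ b0 9c 80.
Inner hash: even-index sum = 341 mod 256 = 85; odd-index sum = 466 mod 256 = 210 → 55 d2.
Outer input = (K'⊕opad) ∥ inner = 7d 5c 5c 5c 5c 5c 5c ∥ 55 d2.
Outer hash (tag): even-index sum = 611 mod 256 = 99; odd-index sum = 361 mod 256 = 105 → 63 69.

6369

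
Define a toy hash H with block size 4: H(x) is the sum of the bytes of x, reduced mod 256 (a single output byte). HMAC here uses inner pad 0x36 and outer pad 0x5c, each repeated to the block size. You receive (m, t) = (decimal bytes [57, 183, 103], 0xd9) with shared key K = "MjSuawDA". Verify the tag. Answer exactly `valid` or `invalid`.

Key "MjSuawDA" = 4d 6a 53 75 61 77 44 41 is 8 bytes > B = 4, so hash it first: H(key) = dc, then zero-pad to 4 bytes: K' = dc 00 00 00.
K' ⊕ ipad = ea 36 36 36; K' ⊕ opad = 80 5c 5c 5c.
Inner hash: sum = 234+54+54+54+57+183+103 = 739; mod 256 = 227 → e3.
Outer hash (recomputed tag): sum = 128+92+92+92+227 = 631; mod 256 = 119 → 77.
Recomputed tag = 77; claimed = d9 → mismatch.

invalid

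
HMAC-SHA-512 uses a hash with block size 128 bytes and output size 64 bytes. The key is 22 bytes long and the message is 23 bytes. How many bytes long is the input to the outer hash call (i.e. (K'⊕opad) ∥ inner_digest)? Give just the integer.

Key is 22 ≤ 128 bytes, zero-padded: |K'| = 128.
Outer input = (K'⊕opad) ∥ H(inner) → 128 + 64 = 192 bytes.

192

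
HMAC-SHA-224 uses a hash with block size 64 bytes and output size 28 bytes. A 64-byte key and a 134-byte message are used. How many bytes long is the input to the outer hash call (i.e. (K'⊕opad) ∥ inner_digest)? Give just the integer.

Key is 64 ≤ 64 bytes, zero-padded: |K'| = 64.
Outer input = (K'⊕opad) ∥ H(inner) → 64 + 28 = 92 bytes.

92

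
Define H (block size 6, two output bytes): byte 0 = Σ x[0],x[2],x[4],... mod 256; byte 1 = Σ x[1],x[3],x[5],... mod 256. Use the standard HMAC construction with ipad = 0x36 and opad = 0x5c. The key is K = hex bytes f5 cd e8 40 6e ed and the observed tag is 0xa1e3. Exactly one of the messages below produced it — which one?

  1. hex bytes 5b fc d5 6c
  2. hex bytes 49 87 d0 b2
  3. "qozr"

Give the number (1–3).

Key hex bytes f5 cd e8 40 6e ed is exactly B = 6 bytes: K' = f5 cd e8 40 6e ed.
K' ⊕ ipad = c3 fb de 76 58 db; K' ⊕ opad = a9 91 b4 1c 32 b1.
m1: inner = H(c3 fb de 76 58 db 5b fc d5 6c) = 29 b4; tag = H(a9 91 b4 1c 32 b1 29 b4) = b812
m2: inner = H(c3 fb de 76 58 db 49 87 d0 b2) = 12 85; tag = H(a9 91 b4 1c 32 b1 12 85) = a1e3 ← matches
m3: inner = H(c3 fb de 76 58 db 71 6f 7a 72) = e4 2d; tag = H(a9 91 b4 1c 32 b1 e4 2d) = 738b

2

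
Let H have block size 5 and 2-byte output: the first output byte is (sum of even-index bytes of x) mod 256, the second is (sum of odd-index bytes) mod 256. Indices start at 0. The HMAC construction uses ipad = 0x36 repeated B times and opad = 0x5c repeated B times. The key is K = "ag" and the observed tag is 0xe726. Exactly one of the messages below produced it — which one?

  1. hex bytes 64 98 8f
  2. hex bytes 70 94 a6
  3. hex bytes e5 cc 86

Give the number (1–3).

Key "ag" = 61 67 is 2 bytes ≤ B = 5; zero-pad to 5 bytes: K' = 61 67 00 00 00.
K' ⊕ ipad = 57 51 36 36 36; K' ⊕ opad = 3d 3b 5c 5c 5c.
m1: inner = H(57 51 36 36 36 64 98 8f) = 5b 7a; tag = H(3d 3b 5c 5c 5c 5b 7a) = 6ff2
m2: inner = H(57 51 36 36 36 70 94 a6) = 57 9d; tag = H(3d 3b 5c 5c 5c 57 9d) = 92ee
m3: inner = H(57 51 36 36 36 e5 cc 86) = 8f f2; tag = H(3d 3b 5c 5c 5c 8f f2) = e726 ← matches

3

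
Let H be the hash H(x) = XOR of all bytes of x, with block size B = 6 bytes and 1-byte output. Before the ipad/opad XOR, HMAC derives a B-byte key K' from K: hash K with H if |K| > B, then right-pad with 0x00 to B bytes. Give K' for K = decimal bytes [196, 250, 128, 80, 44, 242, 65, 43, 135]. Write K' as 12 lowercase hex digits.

dd0000000000

|K| = 9 > B = 6, so first hash the key.
H(K): XOR c4⊕fa⊕80⊕50⊕2c⊕f2⊕41⊕2b⊕87 = dd.
Zero-pad H(K) = dd to 6 bytes: K' = dd 00 00 00 00 00.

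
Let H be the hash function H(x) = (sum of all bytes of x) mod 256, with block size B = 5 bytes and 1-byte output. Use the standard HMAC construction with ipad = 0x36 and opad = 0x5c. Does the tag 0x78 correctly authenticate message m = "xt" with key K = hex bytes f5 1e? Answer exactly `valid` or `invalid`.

Key hex bytes f5 1e is 2 bytes ≤ B = 5; zero-pad to 5 bytes: K' = f5 1e 00 00 00.
K' ⊕ ipad = c3 28 36 36 36; K' ⊕ opad = a9 42 5c 5c 5c.
Inner hash: sum = 195+40+54+54+54+120+116 = 633; mod 256 = 121 → 79.
Outer hash (recomputed tag): sum = 169+66+92+92+92+121 = 632; mod 256 = 120 → 78.
Recomputed tag = 78; claimed = 78 → match.

valid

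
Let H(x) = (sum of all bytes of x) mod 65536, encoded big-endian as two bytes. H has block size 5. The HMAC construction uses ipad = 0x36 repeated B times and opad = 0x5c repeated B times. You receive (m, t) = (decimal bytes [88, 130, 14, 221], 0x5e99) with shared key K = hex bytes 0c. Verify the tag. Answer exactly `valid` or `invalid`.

invalid

Key hex bytes 0c is 1 byte ≤ B = 5; zero-pad to 5 bytes: K' = 0c 00 00 00 00.
K' ⊕ ipad = 3a 36 36 36 36; K' ⊕ opad = 50 5c 5c 5c 5c.
Inner hash: sum = 58+54+54+54+54+88+130+14+221 = 727 → 02 d7.
Outer hash (recomputed tag): sum = 80+92+92+92+92+2+215 = 665 → 02 99.
Recomputed tag = 0299; claimed = 5e99 → mismatch.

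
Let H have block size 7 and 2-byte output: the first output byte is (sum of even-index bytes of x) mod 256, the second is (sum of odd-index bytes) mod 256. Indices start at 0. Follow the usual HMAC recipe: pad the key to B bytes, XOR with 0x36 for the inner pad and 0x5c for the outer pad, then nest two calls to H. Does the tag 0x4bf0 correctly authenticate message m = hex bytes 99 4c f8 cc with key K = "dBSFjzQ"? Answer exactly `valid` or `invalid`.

valid

Key "dBSFjzQ" = 64 42 53 46 6a 7a 51 is exactly B = 7 bytes: K' = 64 42 53 46 6a 7a 51.
K' ⊕ ipad = 52 74 65 70 5c 4c 67; K' ⊕ opad = 38 1e 0f 1a 36 26 0d.
Inner hash: even-index sum = 658 mod 256 = 146; odd-index sum = 705 mod 256 = 193 → 92 c1.
Outer hash (recomputed tag): even-index sum = 331 mod 256 = 75; odd-index sum = 240 mod 256 = 240 → 4b f0.
Recomputed tag = 4bf0; claimed = 4bf0 → match.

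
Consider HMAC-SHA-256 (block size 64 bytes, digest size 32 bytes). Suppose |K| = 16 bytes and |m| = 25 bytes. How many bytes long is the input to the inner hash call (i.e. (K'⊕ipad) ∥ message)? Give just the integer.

89

Key is 16 ≤ 64 bytes, zero-padded: |K'| = 64.
Inner input = (K'⊕ipad) ∥ m → 64 + 25 = 89 bytes.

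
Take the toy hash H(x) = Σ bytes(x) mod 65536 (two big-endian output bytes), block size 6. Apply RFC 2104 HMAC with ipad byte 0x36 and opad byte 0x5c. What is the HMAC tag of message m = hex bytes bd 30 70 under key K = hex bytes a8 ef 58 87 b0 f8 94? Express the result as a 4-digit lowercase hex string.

03a3

Key hex bytes a8 ef 58 87 b0 f8 94 is 7 bytes > B = 6, so hash it first: H(key) = 04 b2, then zero-pad to 6 bytes: K' = 04 b2 00 00 00 00.
K' ⊕ ipad = 32 84 36 36 36 36.  K' ⊕ opad = 58 ee 5c 5c 5c 5c.
Inner input = (K'⊕ipad) ∥ m = 32 84 36 36 36 36 ∥ bd 30 70.
Inner hash: sum = 50+132+54+54+54+54+189+48+112 = 747 → 02 eb.
Outer input = (K'⊕opad) ∥ inner = 58 ee 5c 5c 5c 5c ∥ 02 eb.
Outer hash (tag): sum = 88+238+92+92+92+92+2+235 = 931 → 03 a3.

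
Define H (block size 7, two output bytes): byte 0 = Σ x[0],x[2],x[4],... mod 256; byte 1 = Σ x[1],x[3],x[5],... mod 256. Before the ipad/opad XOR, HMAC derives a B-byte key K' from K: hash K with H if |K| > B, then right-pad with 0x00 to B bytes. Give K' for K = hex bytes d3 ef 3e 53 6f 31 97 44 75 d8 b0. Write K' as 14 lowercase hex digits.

|K| = 11 > B = 7, so first hash the key.
H(K): even-index sum = 828 mod 256 = 60; odd-index sum = 655 mod 256 = 143 → 3c 8f.
Zero-pad H(K) = 3c 8f to 7 bytes: K' = 3c 8f 00 00 00 00 00.

3c8f0000000000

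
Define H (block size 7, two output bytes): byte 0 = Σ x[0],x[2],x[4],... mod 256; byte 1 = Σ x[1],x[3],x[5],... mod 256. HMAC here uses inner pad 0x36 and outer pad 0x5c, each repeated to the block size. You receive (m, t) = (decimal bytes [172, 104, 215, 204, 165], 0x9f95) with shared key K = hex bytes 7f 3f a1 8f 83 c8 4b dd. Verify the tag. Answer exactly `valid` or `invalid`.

Key hex bytes 7f 3f a1 8f 83 c8 4b dd is 8 bytes > B = 7, so hash it first: H(key) = ee 73, then zero-pad to 7 bytes: K' = ee 73 00 00 00 00 00.
K' ⊕ ipad = d8 45 36 36 36 36 36; K' ⊕ opad = b2 2f 5c 5c 5c 5c 5c.
Inner hash: even-index sum = 686 mod 256 = 174; odd-index sum = 729 mod 256 = 217 → ae d9.
Outer hash (recomputed tag): even-index sum = 671 mod 256 = 159; odd-index sum = 405 mod 256 = 149 → 9f 95.
Recomputed tag = 9f95; claimed = 9f95 → match.

valid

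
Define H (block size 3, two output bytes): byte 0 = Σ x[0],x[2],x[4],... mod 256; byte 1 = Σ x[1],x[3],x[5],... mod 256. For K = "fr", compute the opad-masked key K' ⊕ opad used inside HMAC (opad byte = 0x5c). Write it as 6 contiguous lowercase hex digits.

Key "fr" = 66 72 is 2 bytes ≤ B = 3; zero-pad to 3 bytes: K' = 66 72 00.
XOR each byte with 0x5c: 66⊕5c=3a, 72⊕5c=2e, 00⊕5c=5c.

3a2e5c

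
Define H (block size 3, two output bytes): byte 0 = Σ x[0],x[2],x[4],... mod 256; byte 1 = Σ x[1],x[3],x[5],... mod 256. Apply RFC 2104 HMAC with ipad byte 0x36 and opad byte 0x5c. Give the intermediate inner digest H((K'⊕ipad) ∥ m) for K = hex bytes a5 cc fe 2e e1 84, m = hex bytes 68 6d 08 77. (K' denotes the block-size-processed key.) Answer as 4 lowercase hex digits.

ccb8

Key hex bytes a5 cc fe 2e e1 84 is 6 bytes > B = 3, so hash it first: H(key) = 84 7e, then zero-pad to 3 bytes: K' = 84 7e 00.
K' ⊕ ipad = b2 48 36.
Inner input = b2 48 36 ∥ 68 6d 08 77.
Inner hash: even-index sum = 460 mod 256 = 204; odd-index sum = 184 mod 256 = 184 → cc b8.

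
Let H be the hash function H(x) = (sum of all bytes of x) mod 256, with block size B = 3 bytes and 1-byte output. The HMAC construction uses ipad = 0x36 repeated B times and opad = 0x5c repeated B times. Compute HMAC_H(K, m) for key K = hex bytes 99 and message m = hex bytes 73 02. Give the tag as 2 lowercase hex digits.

0d

Key hex bytes 99 is 1 byte ≤ B = 3; zero-pad to 3 bytes: K' = 99 00 00.
K' ⊕ ipad = af 36 36.  K' ⊕ opad = c5 5c 5c.
Inner input = (K'⊕ipad) ∥ m = af 36 36 ∥ 73 02.
Inner hash: sum = 175+54+54+115+2 = 400; mod 256 = 144 → 90.
Outer input = (K'⊕opad) ∥ inner = c5 5c 5c ∥ 90.
Outer hash (tag): sum = 197+92+92+144 = 525; mod 256 = 13 → 0d.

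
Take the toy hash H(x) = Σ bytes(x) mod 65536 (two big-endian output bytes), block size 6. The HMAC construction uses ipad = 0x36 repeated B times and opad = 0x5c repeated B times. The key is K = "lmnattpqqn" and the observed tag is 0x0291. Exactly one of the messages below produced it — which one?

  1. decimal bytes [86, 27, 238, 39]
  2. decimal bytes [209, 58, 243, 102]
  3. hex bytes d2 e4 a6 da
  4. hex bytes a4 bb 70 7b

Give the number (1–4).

Key "lmnattpqqn" = 6c 6d 6e 61 74 74 70 71 71 6e is 10 bytes > B = 6, so hash it first: H(key) = 04 50, then zero-pad to 6 bytes: K' = 04 50 00 00 00 00.
K' ⊕ ipad = 32 66 36 36 36 36; K' ⊕ opad = 58 0c 5c 5c 5c 5c.
m1: inner = H(32 66 36 36 36 36 56 1b ee 27) = 02 f6; tag = H(58 0c 5c 5c 5c 5c 02 f6) = 02cc
m2: inner = H(32 66 36 36 36 36 d1 3a f3 66) = 03 d4; tag = H(58 0c 5c 5c 5c 5c 03 d4) = 02ab
m3: inner = H(32 66 36 36 36 36 d2 e4 a6 da) = 04 a6; tag = H(58 0c 5c 5c 5c 5c 04 a6) = 027e
m4: inner = H(32 66 36 36 36 36 a4 bb 70 7b) = 03 ba; tag = H(58 0c 5c 5c 5c 5c 03 ba) = 0291 ← matches

4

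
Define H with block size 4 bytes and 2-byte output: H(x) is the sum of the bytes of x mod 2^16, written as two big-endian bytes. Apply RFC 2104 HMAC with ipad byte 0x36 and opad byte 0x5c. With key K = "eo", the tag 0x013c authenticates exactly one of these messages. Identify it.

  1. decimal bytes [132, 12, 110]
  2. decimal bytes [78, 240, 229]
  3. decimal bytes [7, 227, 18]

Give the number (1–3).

Key "eo" = 65 6f is 2 bytes ≤ B = 4; zero-pad to 4 bytes: K' = 65 6f 00 00.
K' ⊕ ipad = 53 59 36 36; K' ⊕ opad = 39 33 5c 5c.
m1: inner = H(53 59 36 36 84 0c 6e) = 02 16; tag = H(39 33 5c 5c 02 16) = 013c ← matches
m2: inner = H(53 59 36 36 4e f0 e5) = 03 3b; tag = H(39 33 5c 5c 03 3b) = 0162
m3: inner = H(53 59 36 36 07 e3 12) = 02 14; tag = H(39 33 5c 5c 02 14) = 013a

1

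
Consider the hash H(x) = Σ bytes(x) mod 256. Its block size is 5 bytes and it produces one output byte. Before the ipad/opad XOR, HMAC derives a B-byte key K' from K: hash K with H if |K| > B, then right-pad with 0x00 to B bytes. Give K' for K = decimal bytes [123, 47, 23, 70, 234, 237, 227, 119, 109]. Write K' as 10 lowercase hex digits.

|K| = 9 > B = 5, so first hash the key.
H(K): sum = 123+47+23+70+234+237+227+119+109 = 1189; mod 256 = 165 → a5.
Zero-pad H(K) = a5 to 5 bytes: K' = a5 00 00 00 00.

a500000000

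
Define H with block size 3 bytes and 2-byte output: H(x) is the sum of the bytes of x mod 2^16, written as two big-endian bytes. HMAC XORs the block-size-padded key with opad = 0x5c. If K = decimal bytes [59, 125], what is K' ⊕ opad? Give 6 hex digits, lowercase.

Key decimal bytes [59, 125] = 3b 7d is 2 bytes ≤ B = 3; zero-pad to 3 bytes: K' = 3b 7d 00.
XOR each byte with 0x5c: 3b⊕5c=67, 7d⊕5c=21, 00⊕5c=5c.

67215c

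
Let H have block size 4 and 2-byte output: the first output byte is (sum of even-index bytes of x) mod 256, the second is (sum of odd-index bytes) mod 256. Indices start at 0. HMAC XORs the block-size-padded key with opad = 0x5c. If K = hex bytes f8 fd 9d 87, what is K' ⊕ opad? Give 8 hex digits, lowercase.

Key hex bytes f8 fd 9d 87 is exactly B = 4 bytes: K' = f8 fd 9d 87.
XOR each byte with 0x5c: f8⊕5c=a4, fd⊕5c=a1, 9d⊕5c=c1, 87⊕5c=db.

a4a1c1db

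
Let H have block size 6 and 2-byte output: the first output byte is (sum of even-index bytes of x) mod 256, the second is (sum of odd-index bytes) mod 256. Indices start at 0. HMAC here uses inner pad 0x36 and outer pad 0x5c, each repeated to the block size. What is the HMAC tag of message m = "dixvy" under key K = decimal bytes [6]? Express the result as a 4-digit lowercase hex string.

Key decimal bytes [6] = 06 is 1 byte ≤ B = 6; zero-pad to 6 bytes: K' = 06 00 00 00 00 00.
K' ⊕ ipad = 30 36 36 36 36 36.  K' ⊕ opad = 5a 5c 5c 5c 5c 5c.
Inner input = (K'⊕ipad) ∥ m = 30 36 36 36 36 36 ∥ 64 69 78 76 79.
Inner hash: even-index sum = 497 mod 256 = 241; odd-index sum = 385 mod 256 = 129 → f1 81.
Outer input = (K'⊕opad) ∥ inner = 5a 5c 5c 5c 5c 5c ∥ f1 81.
Outer hash (tag): even-index sum = 515 mod 256 = 3; odd-index sum = 405 mod 256 = 149 → 03 95.

0395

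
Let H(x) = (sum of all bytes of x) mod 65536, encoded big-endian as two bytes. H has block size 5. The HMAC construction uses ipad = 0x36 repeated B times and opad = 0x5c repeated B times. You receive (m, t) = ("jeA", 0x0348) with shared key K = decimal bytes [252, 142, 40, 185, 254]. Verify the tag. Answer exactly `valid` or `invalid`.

invalid

Key decimal bytes [252, 142, 40, 185, 254] = fc 8e 28 b9 fe is exactly B = 5 bytes: K' = fc 8e 28 b9 fe.
K' ⊕ ipad = ca b8 1e 8f c8; K' ⊕ opad = a0 d2 74 e5 a2.
Inner hash: sum = 202+184+30+143+200+106+101+65 = 1031 → 04 07.
Outer hash (recomputed tag): sum = 160+210+116+229+162+4+7 = 888 → 03 78.
Recomputed tag = 0378; claimed = 0348 → mismatch.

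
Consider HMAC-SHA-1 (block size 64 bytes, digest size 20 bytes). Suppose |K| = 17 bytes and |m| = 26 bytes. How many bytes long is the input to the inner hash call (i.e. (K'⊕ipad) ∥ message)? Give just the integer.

90

Key is 17 ≤ 64 bytes, zero-padded: |K'| = 64.
Inner input = (K'⊕ipad) ∥ m → 64 + 26 = 90 bytes.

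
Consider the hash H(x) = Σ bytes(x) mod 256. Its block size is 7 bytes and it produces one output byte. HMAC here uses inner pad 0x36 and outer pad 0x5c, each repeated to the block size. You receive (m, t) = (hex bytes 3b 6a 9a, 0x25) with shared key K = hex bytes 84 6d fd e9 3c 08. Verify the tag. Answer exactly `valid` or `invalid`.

Key hex bytes 84 6d fd e9 3c 08 is 6 bytes ≤ B = 7; zero-pad to 7 bytes: K' = 84 6d fd e9 3c 08 00.
K' ⊕ ipad = b2 5b cb df 0a 3e 36; K' ⊕ opad = d8 31 a1 b5 60 54 5c.
Inner hash: sum = 178+91+203+223+10+62+54+59+106+154 = 1140; mod 256 = 116 → 74.
Outer hash (recomputed tag): sum = 216+49+161+181+96+84+92+116 = 995; mod 256 = 227 → e3.
Recomputed tag = e3; claimed = 25 → mismatch.

invalid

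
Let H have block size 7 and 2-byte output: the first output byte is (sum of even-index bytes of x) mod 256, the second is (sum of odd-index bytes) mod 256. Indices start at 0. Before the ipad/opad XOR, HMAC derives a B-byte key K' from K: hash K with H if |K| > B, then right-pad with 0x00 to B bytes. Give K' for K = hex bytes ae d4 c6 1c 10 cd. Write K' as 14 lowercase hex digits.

Key hex bytes ae d4 c6 1c 10 cd is 6 bytes ≤ B = 7; zero-pad to 7 bytes: K' = ae d4 c6 1c 10 cd 00.

aed4c61c10cd00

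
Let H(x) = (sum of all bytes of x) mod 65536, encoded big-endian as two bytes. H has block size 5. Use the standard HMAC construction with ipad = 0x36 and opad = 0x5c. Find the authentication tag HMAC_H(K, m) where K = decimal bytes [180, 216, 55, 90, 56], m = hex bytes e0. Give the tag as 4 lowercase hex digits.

Key decimal bytes [180, 216, 55, 90, 56] = b4 d8 37 5a 38 is exactly B = 5 bytes: K' = b4 d8 37 5a 38.
K' ⊕ ipad = 82 ee 01 6c 0e.  K' ⊕ opad = e8 84 6b 06 64.
Inner input = (K'⊕ipad) ∥ m = 82 ee 01 6c 0e ∥ e0.
Inner hash: sum = 130+238+1+108+14+224 = 715 → 02 cb.
Outer input = (K'⊕opad) ∥ inner = e8 84 6b 06 64 ∥ 02 cb.
Outer hash (tag): sum = 232+132+107+6+100+2+203 = 782 → 03 0e.

030e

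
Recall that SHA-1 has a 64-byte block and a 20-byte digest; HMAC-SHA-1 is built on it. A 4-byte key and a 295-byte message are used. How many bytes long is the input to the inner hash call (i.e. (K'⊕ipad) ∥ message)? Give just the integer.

Key is 4 ≤ 64 bytes, zero-padded: |K'| = 64.
Inner input = (K'⊕ipad) ∥ m → 64 + 295 = 359 bytes.

359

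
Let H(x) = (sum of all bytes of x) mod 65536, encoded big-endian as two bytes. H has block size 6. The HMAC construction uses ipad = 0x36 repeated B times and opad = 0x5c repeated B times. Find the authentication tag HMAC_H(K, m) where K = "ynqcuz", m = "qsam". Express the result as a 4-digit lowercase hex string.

Key "ynqcuz" = 79 6e 71 63 75 7a is exactly B = 6 bytes: K' = 79 6e 71 63 75 7a.
K' ⊕ ipad = 4f 58 47 55 43 4c.  K' ⊕ opad = 25 32 2d 3f 29 26.
Inner input = (K'⊕ipad) ∥ m = 4f 58 47 55 43 4c ∥ 71 73 61 6d.
Inner hash: sum = 79+88+71+85+67+76+113+115+97+109 = 900 → 03 84.
Outer input = (K'⊕opad) ∥ inner = 25 32 2d 3f 29 26 ∥ 03 84.
Outer hash (tag): sum = 37+50+45+63+41+38+3+132 = 409 → 01 99.

0199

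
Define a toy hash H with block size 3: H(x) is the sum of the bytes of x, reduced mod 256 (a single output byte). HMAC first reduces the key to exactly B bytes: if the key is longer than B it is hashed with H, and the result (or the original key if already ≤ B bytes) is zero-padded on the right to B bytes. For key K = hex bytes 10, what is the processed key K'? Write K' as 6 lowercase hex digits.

Key hex bytes 10 is 1 byte ≤ B = 3; zero-pad to 3 bytes: K' = 10 00 00.

100000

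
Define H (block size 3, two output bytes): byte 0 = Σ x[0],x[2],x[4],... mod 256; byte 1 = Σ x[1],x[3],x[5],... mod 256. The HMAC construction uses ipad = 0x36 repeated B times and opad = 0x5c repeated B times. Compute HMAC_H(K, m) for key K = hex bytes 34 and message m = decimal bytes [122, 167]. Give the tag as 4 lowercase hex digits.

Key hex bytes 34 is 1 byte ≤ B = 3; zero-pad to 3 bytes: K' = 34 00 00.
K' ⊕ ipad = 02 36 36.  K' ⊕ opad = 68 5c 5c.
Inner input = (K'⊕ipad) ∥ m = 02 36 36 ∥ 7a a7.
Inner hash: even-index sum = 223 mod 256 = 223; odd-index sum = 176 mod 256 = 176 → df b0.
Outer input = (K'⊕opad) ∥ inner = 68 5c 5c ∥ df b0.
Outer hash (tag): even-index sum = 372 mod 256 = 116; odd-index sum = 315 mod 256 = 59 → 74 3b.

743b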